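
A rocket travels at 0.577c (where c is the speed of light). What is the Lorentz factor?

v/c = 0.577, so (v/c)² = 0.332929
1 - (v/c)² = 0.667071
γ = 1/√(0.667071) = 1.224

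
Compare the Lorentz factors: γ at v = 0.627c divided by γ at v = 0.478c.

γ₁ = 1/√(1 - 0.627²) = 1.284
γ₂ = 1/√(1 - 0.478²) = 1.138
γ₁/γ₂ = 1.284/1.138 = 1.128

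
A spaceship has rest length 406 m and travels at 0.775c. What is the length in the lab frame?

Proper length L₀ = 406 m
γ = 1/√(1 - 0.775²) = 1.582
L = L₀/γ = 406/1.582 = 256.6 m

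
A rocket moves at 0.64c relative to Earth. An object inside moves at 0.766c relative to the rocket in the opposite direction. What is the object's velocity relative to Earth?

Object's velocity in rocket frame is u' = -0.766c
u = (u' + v)/(1 + u'v/c²) = (v - 0.766)/(1 - 0.766·v/c²)
Numerator: 0.64 - 0.766 = -0.126
Denominator: 1 - 0.49024 = 0.50976
u = -0.126/0.50976 = -0.2472c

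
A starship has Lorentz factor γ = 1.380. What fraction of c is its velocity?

From γ = 1/√(1 - v²/c²):
1/γ² = 1/1.380² = 0.5251
v²/c² = 1 - 0.5251 = 0.4749
v/c = √(0.4749) = 0.6891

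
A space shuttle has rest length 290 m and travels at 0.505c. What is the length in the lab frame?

Proper length L₀ = 290 m
γ = 1/√(1 - 0.505²) = 1.1586
L = L₀/γ = 290/1.1586 = 250.3 m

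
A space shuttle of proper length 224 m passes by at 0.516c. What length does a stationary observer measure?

Proper length L₀ = 224 m
γ = 1/√(1 - 0.516²) = 1.167
L = L₀/γ = 224/1.167 = 191.9 m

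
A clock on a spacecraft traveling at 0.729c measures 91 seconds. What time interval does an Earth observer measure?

Proper time Δt₀ = 91 seconds
γ = 1/√(1 - 0.729²) = 1.4609
Δt = γΔt₀ = 1.4609 × 91 = 132.9 seconds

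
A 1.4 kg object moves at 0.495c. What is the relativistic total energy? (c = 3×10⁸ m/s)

γ = 1/√(1 - 0.495²) = 1.151
mc² = 1.4 × (3×10⁸)² = 1.260×10¹⁷ J
E = γmc² = 1.151 × 1.260×10¹⁷ = 1.450×10¹⁷ J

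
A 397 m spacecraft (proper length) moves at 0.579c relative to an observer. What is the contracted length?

Proper length L₀ = 397 m
γ = 1/√(1 - 0.579²) = 1.2265
L = L₀/γ = 397/1.2265 = 323.7 m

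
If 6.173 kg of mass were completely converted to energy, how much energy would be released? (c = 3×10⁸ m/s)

Using E = mc²:
c² = (3×10⁸)² = 9×10¹⁶ m²/s²
E = 6.173 × 9×10¹⁶ = 5.556×10¹⁷ J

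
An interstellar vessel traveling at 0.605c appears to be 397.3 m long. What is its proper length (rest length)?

Contracted length L = 397.3 m
γ = 1/√(1 - 0.605²) = 1.256
L₀ = γL = 1.256 × 397.3 = 499.0 m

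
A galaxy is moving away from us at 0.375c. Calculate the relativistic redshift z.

β = 0.375
(1+β)/(1-β) = 1.375/0.625 = 2.200
√(2.200) = 1.4832
z = 1.4832 - 1 = 0.4832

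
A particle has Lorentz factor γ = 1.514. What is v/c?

From γ = 1/√(1 - v²/c²):
1/γ² = 1/1.514² = 0.4363
v²/c² = 1 - 0.4363 = 0.5637
v/c = √(0.5637) = 0.7508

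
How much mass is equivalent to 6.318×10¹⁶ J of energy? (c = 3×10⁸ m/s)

From E = mc², we get m = E/c²
c² = (3×10⁸)² = 9×10¹⁶ m²/s²
m = 6.318×10¹⁶ / 9×10¹⁶ = 0.7020 kg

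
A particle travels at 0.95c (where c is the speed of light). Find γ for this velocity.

v/c = 0.95, so (v/c)² = 0.9025
1 - (v/c)² = 0.0975
γ = 1/√(0.0975) = 3.203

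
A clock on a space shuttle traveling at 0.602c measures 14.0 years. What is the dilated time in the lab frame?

Proper time Δt₀ = 14.0 years
γ = 1/√(1 - 0.602²) = 1.252
Δt = γΔt₀ = 1.252 × 14.0 = 17.53 years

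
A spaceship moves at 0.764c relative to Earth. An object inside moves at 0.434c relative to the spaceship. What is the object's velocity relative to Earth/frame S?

u = (u' + v)/(1 + u'v/c²)
Numerator: 0.434 + 0.764 = 1.198
Denominator: 1 + 0.331576 = 1.331576
u = 1.198/1.331576 = 0.8997c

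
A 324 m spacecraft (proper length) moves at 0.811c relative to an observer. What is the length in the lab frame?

Proper length L₀ = 324 m
γ = 1/√(1 - 0.811²) = 1.709
L = L₀/γ = 324/1.709 = 189.6 m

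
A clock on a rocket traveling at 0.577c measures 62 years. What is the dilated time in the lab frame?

Proper time Δt₀ = 62 years
γ = 1/√(1 - 0.577²) = 1.2244
Δt = γΔt₀ = 1.2244 × 62 = 75.91 years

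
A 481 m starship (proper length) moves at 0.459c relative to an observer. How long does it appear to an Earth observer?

Proper length L₀ = 481 m
γ = 1/√(1 - 0.459²) = 1.1256
L = L₀/γ = 481/1.1256 = 427.3 m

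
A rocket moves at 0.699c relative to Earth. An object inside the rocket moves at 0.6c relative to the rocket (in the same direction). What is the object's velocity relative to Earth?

u = (u' + v)/(1 + u'v/c²)
Numerator: 0.6 + 0.699 = 1.299
Denominator: 1 + 0.4194 = 1.4194
u = 1.299/1.4194 = 0.9152c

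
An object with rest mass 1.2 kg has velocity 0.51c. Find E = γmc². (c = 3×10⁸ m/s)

γ = 1/√(1 - 0.51²) = 1.163
mc² = 1.2 × (3×10⁸)² = 1.080×10¹⁷ J
E = γmc² = 1.163 × 1.080×10¹⁷ = 1.256×10¹⁷ J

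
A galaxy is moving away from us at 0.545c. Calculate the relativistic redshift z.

β = 0.545
(1+β)/(1-β) = 1.545/0.455 = 3.3956
√(3.3956) = 1.8427
z = 1.8427 - 1 = 0.8427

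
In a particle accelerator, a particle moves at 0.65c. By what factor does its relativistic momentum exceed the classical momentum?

p_rel = γmv, p_class = mv
Ratio = γ = 1/√(1 - 0.65²)
= 1/√(0.5775) = 1.316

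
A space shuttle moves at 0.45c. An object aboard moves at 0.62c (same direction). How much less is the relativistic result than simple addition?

Classical: u' + v = 0.62 + 0.45 = 1.07c
Relativistic: u = (0.62 + 0.45)/(1 + 0.279) = 1.07/1.279 = 0.8366c
Difference: 1.07 - 0.8366 = 0.2334c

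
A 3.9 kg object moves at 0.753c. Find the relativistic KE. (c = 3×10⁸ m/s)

γ = 1/√(1 - 0.753²) = 1.5197
γ - 1 = 0.5197
KE = (γ-1)mc² = 0.5197 × 3.9 × (3×10⁸)² = 1.824×10¹⁷ J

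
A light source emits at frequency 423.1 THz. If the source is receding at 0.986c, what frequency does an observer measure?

β = v/c = 0.986
(1-β)/(1+β) = 0.014/1.986 = 0.007049
Doppler factor = √(0.007049) = 0.08396
f_obs = 423.1 × 0.08396 = 35.52 THz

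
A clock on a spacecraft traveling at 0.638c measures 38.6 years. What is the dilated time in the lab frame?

Proper time Δt₀ = 38.6 years
γ = 1/√(1 - 0.638²) = 1.2986
Δt = γΔt₀ = 1.2986 × 38.6 = 50.13 years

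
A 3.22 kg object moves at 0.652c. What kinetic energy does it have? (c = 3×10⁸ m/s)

γ = 1/√(1 - 0.652²) = 1.31888
γ - 1 = 0.31888
KE = (γ-1)mc² = 0.31888 × 3.22 × (3×10⁸)² = 9.241×10¹⁶ J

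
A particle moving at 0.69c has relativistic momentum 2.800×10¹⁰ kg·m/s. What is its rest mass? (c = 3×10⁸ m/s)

γ = 1/√(1 - 0.69²) = 1.3816
v = 0.69 × 3×10⁸ = 2.070×10⁸ m/s
m = p/(γv) = 2.800×10¹⁰/(1.3816 × 2.070×10⁸) = 97.91 kg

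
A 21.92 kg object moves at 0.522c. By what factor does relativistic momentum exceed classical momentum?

p_rel = γmv, p_class = mv
Ratio = γ = 1/√(1 - 0.522²) = 1.172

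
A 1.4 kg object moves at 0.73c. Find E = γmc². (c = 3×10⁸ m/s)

γ = 1/√(1 - 0.73²) = 1.4632
mc² = 1.4 × (3×10⁸)² = 1.260×10¹⁷ J
E = γmc² = 1.4632 × 1.260×10¹⁷ = 1.844×10¹⁷ J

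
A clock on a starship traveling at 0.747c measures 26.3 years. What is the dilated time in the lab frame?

Proper time Δt₀ = 26.3 years
γ = 1/√(1 - 0.747²) = 1.504
Δt = γΔt₀ = 1.504 × 26.3 = 39.56 years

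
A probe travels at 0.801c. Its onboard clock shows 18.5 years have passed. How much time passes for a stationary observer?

Proper time Δt₀ = 18.5 years
γ = 1/√(1 - 0.801²) = 1.670
Δt = γΔt₀ = 1.670 × 18.5 = 30.90 years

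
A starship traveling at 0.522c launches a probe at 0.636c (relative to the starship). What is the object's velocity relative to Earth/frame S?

u = (u' + v)/(1 + u'v/c²)
Numerator: 0.636 + 0.522 = 1.158
Denominator: 1 + 0.331992 = 1.331992
u = 1.158/1.331992 = 0.8694c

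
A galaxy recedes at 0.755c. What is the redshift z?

β = 0.755
(1+β)/(1-β) = 1.755/0.245 = 7.163
√(7.163) = 2.676
z = 2.676 - 1 = 1.676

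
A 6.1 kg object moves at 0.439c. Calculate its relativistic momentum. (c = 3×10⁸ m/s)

γ = 1/√(1 - 0.439²) = 1.11298
v = 0.439 × 3×10⁸ = 1.317×10⁸ m/s
p = γmv = 1.11298 × 6.1 × 1.317×10⁸ = 8.941×10⁸ kg·m/s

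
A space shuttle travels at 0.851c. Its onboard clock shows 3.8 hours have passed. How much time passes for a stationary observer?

Proper time Δt₀ = 3.8 hours
γ = 1/√(1 - 0.851²) = 1.9042
Δt = γΔt₀ = 1.9042 × 3.8 = 7.236 hours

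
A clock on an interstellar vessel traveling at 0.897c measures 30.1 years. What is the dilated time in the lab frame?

Proper time Δt₀ = 30.1 years
γ = 1/√(1 - 0.897²) = 2.262
Δt = γΔt₀ = 2.262 × 30.1 = 68.09 years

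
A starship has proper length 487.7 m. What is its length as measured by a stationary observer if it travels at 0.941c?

Proper length L₀ = 487.7 m
γ = 1/√(1 - 0.941²) = 2.955
L = L₀/γ = 487.7/2.955 = 165.0 m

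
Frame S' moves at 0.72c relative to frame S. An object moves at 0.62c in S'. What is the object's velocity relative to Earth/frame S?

u = (u' + v)/(1 + u'v/c²)
Numerator: 0.62 + 0.72 = 1.34
Denominator: 1 + 0.4464 = 1.4464
u = 1.34/1.4464 = 0.9264c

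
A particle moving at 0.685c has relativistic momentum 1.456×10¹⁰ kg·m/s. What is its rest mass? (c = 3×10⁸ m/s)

γ = 1/√(1 - 0.685²) = 1.3726
v = 0.685 × 3×10⁸ = 2.055×10⁸ m/s
m = p/(γv) = 1.456×10¹⁰/(1.3726 × 2.055×10⁸) = 51.62 kg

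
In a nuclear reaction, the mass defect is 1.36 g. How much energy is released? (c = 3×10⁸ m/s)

Convert mass defect: Δm = 1.36 g = 0.00136 kg
E = Δm·c² = 0.00136 × (3×10⁸)²
= 0.00136 × 9×10¹⁶ = 1.224×10¹⁴ J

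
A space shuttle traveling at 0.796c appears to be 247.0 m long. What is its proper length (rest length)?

Contracted length L = 247.0 m
γ = 1/√(1 - 0.796²) = 1.6521
L₀ = γL = 1.6521 × 247.0 = 408.1 m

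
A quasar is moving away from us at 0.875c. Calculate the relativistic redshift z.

β = 0.875
(1+β)/(1-β) = 1.875/0.125 = 15.00
√(15.00) = 3.873
z = 3.873 - 1 = 2.873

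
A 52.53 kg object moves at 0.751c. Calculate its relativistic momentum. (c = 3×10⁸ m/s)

γ = 1/√(1 - 0.751²) = 1.514
v = 0.751 × 3×10⁸ = 2.253×10⁸ m/s
p = γmv = 1.514 × 52.53 × 2.253×10⁸ = 1.792×10¹⁰ kg·m/s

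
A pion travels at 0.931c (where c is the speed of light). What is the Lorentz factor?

v/c = 0.931, so (v/c)² = 0.866761
1 - (v/c)² = 0.133239
γ = 1/√(0.133239) = 2.740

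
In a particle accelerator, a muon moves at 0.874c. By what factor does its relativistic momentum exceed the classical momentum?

p_rel = γmv, p_class = mv
Ratio = γ = 1/√(1 - 0.874²)
= 1/√(0.236124) = 2.058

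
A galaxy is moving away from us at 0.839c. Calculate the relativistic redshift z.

β = 0.839
(1+β)/(1-β) = 1.839/0.161 = 11.422
√(11.422) = 3.380
z = 3.380 - 1 = 2.380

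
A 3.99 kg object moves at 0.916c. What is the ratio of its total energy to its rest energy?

E = γmc², E₀ = mc²
E/E₀ = γ = 1/√(1 - 0.916²) = 2.493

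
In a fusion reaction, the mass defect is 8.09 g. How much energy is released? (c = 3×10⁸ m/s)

Convert mass defect: Δm = 8.09 g = 0.00809 kg
E = Δm·c² = 0.00809 × (3×10⁸)²
= 0.00809 × 9×10¹⁶ = 7.281×10¹⁴ J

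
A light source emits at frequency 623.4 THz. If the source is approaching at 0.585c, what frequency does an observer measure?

β = v/c = 0.585
(1+β)/(1-β) = 1.585/0.415 = 3.819
Doppler factor = √(3.819) = 1.954
f_obs = 623.4 × 1.954 = 1218 THz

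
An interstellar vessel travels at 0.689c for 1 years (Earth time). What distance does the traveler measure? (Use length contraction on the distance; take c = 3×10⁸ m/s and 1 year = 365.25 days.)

Earth distance: d = v × t = 0.689c × 1 yr = 6.52296×10¹⁵ m
γ = 1.37976
d' = d/γ = 6.52296×10¹⁵/1.37976 = 4.728×10¹⁵ m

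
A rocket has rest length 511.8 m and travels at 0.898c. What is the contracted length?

Proper length L₀ = 511.8 m
γ = 1/√(1 - 0.898²) = 2.273
L = L₀/γ = 511.8/2.273 = 225.2 m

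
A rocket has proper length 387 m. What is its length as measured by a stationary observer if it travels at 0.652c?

Proper length L₀ = 387 m
γ = 1/√(1 - 0.652²) = 1.319
L = L₀/γ = 387/1.319 = 293.4 m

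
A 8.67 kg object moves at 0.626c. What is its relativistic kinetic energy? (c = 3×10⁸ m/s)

γ = 1/√(1 - 0.626²) = 1.2823
γ - 1 = 0.2823
KE = (γ-1)mc² = 0.2823 × 8.67 × (3×10⁸)² = 2.203×10¹⁷ J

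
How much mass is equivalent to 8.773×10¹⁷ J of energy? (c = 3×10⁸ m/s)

From E = mc², we get m = E/c²
c² = (3×10⁸)² = 9×10¹⁶ m²/s²
m = 8.773×10¹⁷ / 9×10¹⁶ = 9.748 kg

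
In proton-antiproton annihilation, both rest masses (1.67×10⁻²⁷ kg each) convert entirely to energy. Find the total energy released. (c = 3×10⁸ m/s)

Both particles have the same rest mass, so total mass = 2m
E = 2m·c² = 2 × 1.67×10⁻²⁷ × (3×10⁸)²
= 2 × 1.67×10⁻²⁷ × 9×10¹⁶
= 3.006×10⁻¹⁰ J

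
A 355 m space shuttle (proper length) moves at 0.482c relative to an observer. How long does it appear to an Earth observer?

Proper length L₀ = 355 m
γ = 1/√(1 - 0.482²) = 1.1413
L = L₀/γ = 355/1.1413 = 311.0 m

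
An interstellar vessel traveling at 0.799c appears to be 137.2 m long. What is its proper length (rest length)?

Contracted length L = 137.2 m
γ = 1/√(1 - 0.799²) = 1.663
L₀ = γL = 1.663 × 137.2 = 228.2 m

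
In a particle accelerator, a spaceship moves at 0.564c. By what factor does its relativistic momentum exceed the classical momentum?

p_rel = γmv, p_class = mv
Ratio = γ = 1/√(1 - 0.564²)
= 1/√(0.681904) = 1.211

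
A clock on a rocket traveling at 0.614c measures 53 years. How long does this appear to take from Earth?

Proper time Δt₀ = 53 years
γ = 1/√(1 - 0.614²) = 1.267
Δt = γΔt₀ = 1.267 × 53 = 67.15 years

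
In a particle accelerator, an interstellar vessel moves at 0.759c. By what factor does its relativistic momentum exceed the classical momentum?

p_rel = γmv, p_class = mv
Ratio = γ = 1/√(1 - 0.759²)
= 1/√(0.423919) = 1.536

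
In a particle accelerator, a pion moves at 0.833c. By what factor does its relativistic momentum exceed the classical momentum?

p_rel = γmv, p_class = mv
Ratio = γ = 1/√(1 - 0.833²)
= 1/√(0.306111) = 1.807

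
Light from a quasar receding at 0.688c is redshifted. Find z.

β = 0.688
(1+β)/(1-β) = 1.688/0.312 = 5.410
√(5.410) = 2.326
z = 2.326 - 1 = 1.326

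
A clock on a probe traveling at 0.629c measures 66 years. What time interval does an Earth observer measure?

Proper time Δt₀ = 66 years
γ = 1/√(1 - 0.629²) = 1.2863
Δt = γΔt₀ = 1.2863 × 66 = 84.90 years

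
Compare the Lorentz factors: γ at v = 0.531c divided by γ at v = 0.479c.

γ₁ = 1/√(1 - 0.531²) = 1.180
γ₂ = 1/√(1 - 0.479²) = 1.139
γ₁/γ₂ = 1.180/1.139 = 1.036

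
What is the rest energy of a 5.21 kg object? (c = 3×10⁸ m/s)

c² = (3×10⁸)² = 9.000×10¹⁶ m²/s²
E₀ = mc² = 5.21 × 9.000×10¹⁶ = 4.689×10¹⁷ J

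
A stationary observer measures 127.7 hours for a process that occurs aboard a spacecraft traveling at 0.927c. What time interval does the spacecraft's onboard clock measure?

Dilated time Δt = 127.7 hours
γ = 1/√(1 - 0.927²) = 2.666
Δt₀ = Δt/γ = 127.7/2.666 = 47.90 hours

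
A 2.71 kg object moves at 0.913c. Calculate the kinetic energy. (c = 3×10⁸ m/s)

γ = 1/√(1 - 0.913²) = 2.45122
γ - 1 = 1.45122
KE = (γ-1)mc² = 1.45122 × 2.71 × (3×10⁸)² = 3.540×10¹⁷ J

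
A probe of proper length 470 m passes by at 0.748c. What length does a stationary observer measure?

Proper length L₀ = 470 m
γ = 1/√(1 - 0.748²) = 1.507
L = L₀/γ = 470/1.507 = 311.9 m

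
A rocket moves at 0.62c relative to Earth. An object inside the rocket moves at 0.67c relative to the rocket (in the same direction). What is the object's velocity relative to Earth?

u = (u' + v)/(1 + u'v/c²)
Numerator: 0.67 + 0.62 = 1.29
Denominator: 1 + 0.4154 = 1.4154
u = 1.29/1.4154 = 0.9114c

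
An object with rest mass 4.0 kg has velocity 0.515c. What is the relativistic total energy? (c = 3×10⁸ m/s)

γ = 1/√(1 - 0.515²) = 1.1666
mc² = 4.0 × (3×10⁸)² = 3.600×10¹⁷ J
E = γmc² = 1.1666 × 3.600×10¹⁷ = 4.200×10¹⁷ J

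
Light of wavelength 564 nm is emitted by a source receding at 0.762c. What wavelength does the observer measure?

β = 0.762
Wavelength Doppler factor = √(1.762/0.238) = √(7.403) = 2.721
λ_obs = 564 × 2.721 = 1535 nm (redshift)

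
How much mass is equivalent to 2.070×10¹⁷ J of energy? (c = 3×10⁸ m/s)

From E = mc², we get m = E/c²
c² = (3×10⁸)² = 9×10¹⁶ m²/s²
m = 2.070×10¹⁷ / 9×10¹⁶ = 2.300 kg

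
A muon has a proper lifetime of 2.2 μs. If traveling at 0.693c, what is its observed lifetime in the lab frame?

Proper lifetime τ₀ = 2.2 μs
γ = 1/√(1 - 0.693²) = 1.3871
τ = γτ₀ = 1.3871 × 2.2 μs = 3.052 μs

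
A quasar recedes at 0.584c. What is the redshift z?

β = 0.584
(1+β)/(1-β) = 1.584/0.416 = 3.8077
√(3.8077) = 1.9513
z = 1.9513 - 1 = 0.9513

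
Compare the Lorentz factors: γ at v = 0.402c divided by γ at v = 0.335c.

γ₁ = 1/√(1 - 0.402²) = 1.092
γ₂ = 1/√(1 - 0.335²) = 1.061
γ₁/γ₂ = 1.092/1.061 = 1.029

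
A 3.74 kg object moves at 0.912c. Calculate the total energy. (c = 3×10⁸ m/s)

γ = 1/√(1 - 0.912²) = 2.438
mc² = 3.74 × (3×10⁸)² = 3.366×10¹⁷ J
E = γmc² = 2.438 × 3.366×10¹⁷ = 8.206×10¹⁷ J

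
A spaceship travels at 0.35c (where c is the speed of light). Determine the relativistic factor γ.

v/c = 0.35, so (v/c)² = 0.1225
1 - (v/c)² = 0.8775
γ = 1/√(0.8775) = 1.068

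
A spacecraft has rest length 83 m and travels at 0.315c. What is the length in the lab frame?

Proper length L₀ = 83 m
γ = 1/√(1 - 0.315²) = 1.05364
L = L₀/γ = 83/1.05364 = 78.77 m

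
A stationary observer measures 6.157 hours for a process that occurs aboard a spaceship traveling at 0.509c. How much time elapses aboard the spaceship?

Dilated time Δt = 6.157 hours
γ = 1/√(1 - 0.509²) = 1.1618
Δt₀ = Δt/γ = 6.157/1.1618 = 5.300 hours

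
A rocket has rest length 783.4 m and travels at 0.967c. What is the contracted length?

Proper length L₀ = 783.4 m
γ = 1/√(1 - 0.967²) = 3.925
L = L₀/γ = 783.4/3.925 = 199.6 m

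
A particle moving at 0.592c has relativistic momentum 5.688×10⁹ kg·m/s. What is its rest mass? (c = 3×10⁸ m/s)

γ = 1/√(1 - 0.592²) = 1.241
v = 0.592 × 3×10⁸ = 1.776×10⁸ m/s
m = p/(γv) = 5.688×10⁹/(1.241 × 1.776×10⁸) = 25.81 kg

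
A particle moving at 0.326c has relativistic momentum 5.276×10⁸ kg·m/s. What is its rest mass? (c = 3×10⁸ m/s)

γ = 1/√(1 - 0.326²) = 1.0578
v = 0.326 × 3×10⁸ = 9.780×10⁷ m/s
m = p/(γv) = 5.276×10⁸/(1.0578 × 9.780×10⁷) = 5.100 kg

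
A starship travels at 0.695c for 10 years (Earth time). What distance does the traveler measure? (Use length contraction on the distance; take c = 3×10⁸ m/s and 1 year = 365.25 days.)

Earth distance: d = v × t = 0.695c × 10 yr = 6.5798×10¹⁶ m
γ = 1.3908
d' = d/γ = 6.5798×10¹⁶/1.3908 = 4.731×10¹⁶ m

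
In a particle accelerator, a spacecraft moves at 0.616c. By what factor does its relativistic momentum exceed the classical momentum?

p_rel = γmv, p_class = mv
Ratio = γ = 1/√(1 - 0.616²)
= 1/√(0.620544) = 1.269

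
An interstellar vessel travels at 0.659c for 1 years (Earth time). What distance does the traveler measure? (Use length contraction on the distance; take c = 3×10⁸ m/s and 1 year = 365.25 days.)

Earth distance: d = v × t = 0.659c × 1 yr = 6.2389×10¹⁵ m
γ = 1.3295
d' = d/γ = 6.2389×10¹⁵/1.3295 = 4.693×10¹⁵ m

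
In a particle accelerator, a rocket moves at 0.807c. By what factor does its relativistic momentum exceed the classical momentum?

p_rel = γmv, p_class = mv
Ratio = γ = 1/√(1 - 0.807²)
= 1/√(0.348751) = 1.693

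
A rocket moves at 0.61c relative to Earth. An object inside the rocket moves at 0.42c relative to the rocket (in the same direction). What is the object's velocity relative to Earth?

u = (u' + v)/(1 + u'v/c²)
Numerator: 0.42 + 0.61 = 1.03
Denominator: 1 + 0.2562 = 1.2562
u = 1.03/1.2562 = 0.8199c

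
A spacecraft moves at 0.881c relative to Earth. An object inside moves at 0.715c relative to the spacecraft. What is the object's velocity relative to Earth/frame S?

u = (u' + v)/(1 + u'v/c²)
Numerator: 0.715 + 0.881 = 1.596
Denominator: 1 + 0.629915 = 1.629915
u = 1.596/1.629915 = 0.9792c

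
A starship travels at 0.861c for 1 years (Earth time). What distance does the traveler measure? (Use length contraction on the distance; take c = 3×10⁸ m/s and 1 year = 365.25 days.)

Earth distance: d = v × t = 0.861c × 1 yr = 8.151×10¹⁵ m
γ = 1.966
d' = d/γ = 8.151×10¹⁵/1.966 = 4.146×10¹⁵ m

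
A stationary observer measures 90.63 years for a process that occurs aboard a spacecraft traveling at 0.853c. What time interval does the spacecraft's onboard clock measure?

Dilated time Δt = 90.63 years
γ = 1/√(1 - 0.853²) = 1.916
Δt₀ = Δt/γ = 90.63/1.916 = 47.30 years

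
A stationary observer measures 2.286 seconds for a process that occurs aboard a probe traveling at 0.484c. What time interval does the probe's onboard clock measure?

Dilated time Δt = 2.286 seconds
γ = 1/√(1 - 0.484²) = 1.143
Δt₀ = Δt/γ = 2.286/1.143 = 2.000 seconds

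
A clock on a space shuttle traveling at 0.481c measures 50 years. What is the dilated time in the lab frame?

Proper time Δt₀ = 50 years
γ = 1/√(1 - 0.481²) = 1.1406
Δt = γΔt₀ = 1.1406 × 50 = 57.03 years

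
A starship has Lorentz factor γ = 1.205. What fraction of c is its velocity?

From γ = 1/√(1 - v²/c²):
1/γ² = 1/1.205² = 0.6887
v²/c² = 1 - 0.6887 = 0.3113
v/c = √(0.3113) = 0.5579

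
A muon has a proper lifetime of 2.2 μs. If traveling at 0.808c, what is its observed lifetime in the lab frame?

Proper lifetime τ₀ = 2.2 μs
γ = 1/√(1 - 0.808²) = 1.6973
τ = γτ₀ = 1.6973 × 2.2 μs = 3.734 μs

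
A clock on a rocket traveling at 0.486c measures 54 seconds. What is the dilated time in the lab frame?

Proper time Δt₀ = 54 seconds
γ = 1/√(1 - 0.486²) = 1.1442
Δt = γΔt₀ = 1.1442 × 54 = 61.79 seconds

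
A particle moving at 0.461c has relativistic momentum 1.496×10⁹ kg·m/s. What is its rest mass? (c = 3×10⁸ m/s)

γ = 1/√(1 - 0.461²) = 1.1269
v = 0.461 × 3×10⁸ = 1.383×10⁸ m/s
m = p/(γv) = 1.496×10⁹/(1.1269 × 1.383×10⁸) = 9.599 kg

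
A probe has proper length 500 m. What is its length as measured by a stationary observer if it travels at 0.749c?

Proper length L₀ = 500 m
γ = 1/√(1 - 0.749²) = 1.509
L = L₀/γ = 500/1.509 = 331.3 m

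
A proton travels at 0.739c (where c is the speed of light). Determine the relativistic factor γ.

v/c = 0.739, so (v/c)² = 0.546121
1 - (v/c)² = 0.453879
γ = 1/√(0.453879) = 1.484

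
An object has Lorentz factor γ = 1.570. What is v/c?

From γ = 1/√(1 - v²/c²):
1/γ² = 1/1.570² = 0.4057
v²/c² = 1 - 0.4057 = 0.5943
v/c = √(0.5943) = 0.7709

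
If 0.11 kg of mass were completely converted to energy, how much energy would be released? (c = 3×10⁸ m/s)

Using E = mc²:
c² = (3×10⁸)² = 9×10¹⁶ m²/s²
E = 0.11 × 9×10¹⁶ = 9.900×10¹⁵ J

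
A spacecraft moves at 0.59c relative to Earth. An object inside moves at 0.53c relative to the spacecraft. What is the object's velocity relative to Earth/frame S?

u = (u' + v)/(1 + u'v/c²)
Numerator: 0.53 + 0.59 = 1.12
Denominator: 1 + 0.3127 = 1.3127
u = 1.12/1.3127 = 0.8532c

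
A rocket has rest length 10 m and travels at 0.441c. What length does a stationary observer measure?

Proper length L₀ = 10 m
γ = 1/√(1 - 0.441²) = 1.1142
L = L₀/γ = 10/1.1142 = 8.975 m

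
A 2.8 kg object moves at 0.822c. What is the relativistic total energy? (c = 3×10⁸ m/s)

γ = 1/√(1 - 0.822²) = 1.756
mc² = 2.8 × (3×10⁸)² = 2.520×10¹⁷ J
E = γmc² = 1.756 × 2.520×10¹⁷ = 4.425×10¹⁷ J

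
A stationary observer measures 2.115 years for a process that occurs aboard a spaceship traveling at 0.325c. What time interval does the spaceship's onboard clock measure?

Dilated time Δt = 2.115 years
γ = 1/√(1 - 0.325²) = 1.0574
Δt₀ = Δt/γ = 2.115/1.0574 = 2.000 years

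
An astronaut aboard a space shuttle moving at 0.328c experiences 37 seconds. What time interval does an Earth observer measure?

Proper time Δt₀ = 37 seconds
γ = 1/√(1 - 0.328²) = 1.0586
Δt = γΔt₀ = 1.0586 × 37 = 39.17 seconds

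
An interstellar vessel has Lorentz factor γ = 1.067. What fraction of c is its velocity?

From γ = 1/√(1 - v²/c²):
1/γ² = 1/1.067² = 0.87836
v²/c² = 1 - 0.87836 = 0.12164
v/c = √(0.12164) = 0.3488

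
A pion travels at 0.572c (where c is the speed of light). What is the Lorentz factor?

v/c = 0.572, so (v/c)² = 0.327184
1 - (v/c)² = 0.672816
γ = 1/√(0.672816) = 1.219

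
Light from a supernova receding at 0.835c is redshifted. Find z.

β = 0.835
(1+β)/(1-β) = 1.835/0.165 = 11.12
√(11.12) = 3.335
z = 3.335 - 1 = 2.335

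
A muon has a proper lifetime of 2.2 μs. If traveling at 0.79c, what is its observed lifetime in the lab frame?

Proper lifetime τ₀ = 2.2 μs
γ = 1/√(1 - 0.79²) = 1.631
τ = γτ₀ = 1.631 × 2.2 μs = 3.588 μs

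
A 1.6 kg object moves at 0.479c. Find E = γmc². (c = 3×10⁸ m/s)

γ = 1/√(1 - 0.479²) = 1.139
mc² = 1.6 × (3×10⁸)² = 1.440×10¹⁷ J
E = γmc² = 1.139 × 1.440×10¹⁷ = 1.640×10¹⁷ J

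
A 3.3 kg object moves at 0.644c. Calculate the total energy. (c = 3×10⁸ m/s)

γ = 1/√(1 - 0.644²) = 1.307
mc² = 3.3 × (3×10⁸)² = 2.970×10¹⁷ J
E = γmc² = 1.307 × 2.970×10¹⁷ = 3.882×10¹⁷ J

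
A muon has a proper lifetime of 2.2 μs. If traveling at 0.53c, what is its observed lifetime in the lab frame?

Proper lifetime τ₀ = 2.2 μs
γ = 1/√(1 - 0.53²) = 1.179
τ = γτ₀ = 1.179 × 2.2 μs = 2.594 μs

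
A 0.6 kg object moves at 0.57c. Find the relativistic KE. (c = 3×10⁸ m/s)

γ = 1/√(1 - 0.57²) = 1.2171
γ - 1 = 0.2171
KE = (γ-1)mc² = 0.2171 × 0.6 × (3×10⁸)² = 1.172×10¹⁶ J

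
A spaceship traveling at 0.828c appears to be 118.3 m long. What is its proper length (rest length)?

Contracted length L = 118.3 m
γ = 1/√(1 - 0.828²) = 1.7834
L₀ = γL = 1.7834 × 118.3 = 211.0 m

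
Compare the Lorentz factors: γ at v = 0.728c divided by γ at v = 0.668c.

γ₁ = 1/√(1 - 0.728²) = 1.4586
γ₂ = 1/√(1 - 0.668²) = 1.3438
γ₁/γ₂ = 1.4586/1.3438 = 1.085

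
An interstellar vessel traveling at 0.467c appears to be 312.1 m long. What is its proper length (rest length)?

Contracted length L = 312.1 m
γ = 1/√(1 - 0.467²) = 1.131
L₀ = γL = 1.131 × 312.1 = 353.0 m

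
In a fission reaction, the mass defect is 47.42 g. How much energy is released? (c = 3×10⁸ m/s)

Convert mass defect: Δm = 47.42 g = 0.04742 kg
E = Δm·c² = 0.04742 × (3×10⁸)²
= 0.04742 × 9×10¹⁶ = 4.268×10¹⁵ J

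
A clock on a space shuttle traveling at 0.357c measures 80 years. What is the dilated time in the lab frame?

Proper time Δt₀ = 80 years
γ = 1/√(1 - 0.357²) = 1.0705
Δt = γΔt₀ = 1.0705 × 80 = 85.64 years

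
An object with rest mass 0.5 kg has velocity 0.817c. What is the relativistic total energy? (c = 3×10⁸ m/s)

γ = 1/√(1 - 0.817²) = 1.7342
mc² = 0.5 × (3×10⁸)² = 4.500×10¹⁶ J
E = γmc² = 1.7342 × 4.500×10¹⁶ = 7.804×10¹⁶ J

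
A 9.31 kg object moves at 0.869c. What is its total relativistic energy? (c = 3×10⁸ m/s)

γ = 1/√(1 - 0.869²) = 2.021
mc² = 9.31 × (3×10⁸)² = 8.379×10¹⁷ J
E = γmc² = 2.021 × 8.379×10¹⁷ = 1.693×10¹⁸ J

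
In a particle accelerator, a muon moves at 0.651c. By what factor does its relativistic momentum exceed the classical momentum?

p_rel = γmv, p_class = mv
Ratio = γ = 1/√(1 - 0.651²)
= 1/√(0.576199) = 1.317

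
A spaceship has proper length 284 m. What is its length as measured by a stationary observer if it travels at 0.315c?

Proper length L₀ = 284 m
γ = 1/√(1 - 0.315²) = 1.05364
L = L₀/γ = 284/1.05364 = 269.5 m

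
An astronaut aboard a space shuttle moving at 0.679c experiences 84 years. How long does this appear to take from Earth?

Proper time Δt₀ = 84 years
γ = 1/√(1 - 0.679²) = 1.362
Δt = γΔt₀ = 1.362 × 84 = 114.4 years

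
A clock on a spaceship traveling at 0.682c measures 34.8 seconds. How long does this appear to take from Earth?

Proper time Δt₀ = 34.8 seconds
γ = 1/√(1 - 0.682²) = 1.3673
Δt = γΔt₀ = 1.3673 × 34.8 = 47.58 seconds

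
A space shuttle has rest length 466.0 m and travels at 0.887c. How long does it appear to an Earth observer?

Proper length L₀ = 466.0 m
γ = 1/√(1 - 0.887²) = 2.1656
L = L₀/γ = 466.0/2.1656 = 215.2 m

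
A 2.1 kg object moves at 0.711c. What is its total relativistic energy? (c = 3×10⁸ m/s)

γ = 1/√(1 - 0.711²) = 1.422
mc² = 2.1 × (3×10⁸)² = 1.890×10¹⁷ J
E = γmc² = 1.422 × 1.890×10¹⁷ = 2.688×10¹⁷ J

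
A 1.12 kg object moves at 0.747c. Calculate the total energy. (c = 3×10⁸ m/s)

γ = 1/√(1 - 0.747²) = 1.504
mc² = 1.12 × (3×10⁸)² = 1.008×10¹⁷ J
E = γmc² = 1.504 × 1.008×10¹⁷ = 1.516×10¹⁷ J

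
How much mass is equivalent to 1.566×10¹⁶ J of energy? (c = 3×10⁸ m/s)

From E = mc², we get m = E/c²
c² = (3×10⁸)² = 9×10¹⁶ m²/s²
m = 1.566×10¹⁶ / 9×10¹⁶ = 0.1740 kg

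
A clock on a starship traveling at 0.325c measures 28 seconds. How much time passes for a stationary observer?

Proper time Δt₀ = 28 seconds
γ = 1/√(1 - 0.325²) = 1.0574
Δt = γΔt₀ = 1.0574 × 28 = 29.61 seconds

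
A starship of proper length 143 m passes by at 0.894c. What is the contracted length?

Proper length L₀ = 143 m
γ = 1/√(1 - 0.894²) = 2.232
L = L₀/γ = 143/2.232 = 64.07 m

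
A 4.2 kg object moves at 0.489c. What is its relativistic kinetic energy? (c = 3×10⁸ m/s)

γ = 1/√(1 - 0.489²) = 1.14642
γ - 1 = 0.14642
KE = (γ-1)mc² = 0.14642 × 4.2 × (3×10⁸)² = 5.535×10¹⁶ J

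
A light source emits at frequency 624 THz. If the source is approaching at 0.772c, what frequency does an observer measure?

β = v/c = 0.772
(1+β)/(1-β) = 1.772/0.228 = 7.772
Doppler factor = √(7.772) = 2.788
f_obs = 624 × 2.788 = 1740 THz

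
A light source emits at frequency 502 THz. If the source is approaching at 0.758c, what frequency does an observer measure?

β = v/c = 0.758
(1+β)/(1-β) = 1.758/0.242 = 7.264
Doppler factor = √(7.264) = 2.695
f_obs = 502 × 2.695 = 1353 THz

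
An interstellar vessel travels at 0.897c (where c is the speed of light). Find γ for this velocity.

v/c = 0.897, so (v/c)² = 0.804609
1 - (v/c)² = 0.195391
γ = 1/√(0.195391) = 2.262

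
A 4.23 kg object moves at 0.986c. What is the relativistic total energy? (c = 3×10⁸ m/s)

γ = 1/√(1 - 0.986²) = 5.997
mc² = 4.23 × (3×10⁸)² = 3.807×10¹⁷ J
E = γmc² = 5.997 × 3.807×10¹⁷ = 2.283×10¹⁸ J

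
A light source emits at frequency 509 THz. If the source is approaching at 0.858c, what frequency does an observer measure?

β = v/c = 0.858
(1+β)/(1-β) = 1.858/0.142 = 13.08
Doppler factor = √(13.08) = 3.617
f_obs = 509 × 3.617 = 1841 THz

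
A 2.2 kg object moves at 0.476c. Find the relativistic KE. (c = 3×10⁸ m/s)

γ = 1/√(1 - 0.476²) = 1.13708
γ - 1 = 0.13708
KE = (γ-1)mc² = 0.13708 × 2.2 × (3×10⁸)² = 2.714×10¹⁶ J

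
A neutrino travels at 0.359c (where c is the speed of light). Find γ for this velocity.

v/c = 0.359, so (v/c)² = 0.128881
1 - (v/c)² = 0.871119
γ = 1/√(0.871119) = 1.071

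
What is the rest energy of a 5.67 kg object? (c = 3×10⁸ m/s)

c² = (3×10⁸)² = 9.000×10¹⁶ m²/s²
E₀ = mc² = 5.67 × 9.000×10¹⁶ = 5.103×10¹⁷ J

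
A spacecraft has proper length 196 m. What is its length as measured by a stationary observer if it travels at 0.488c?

Proper length L₀ = 196 m
γ = 1/√(1 - 0.488²) = 1.1457
L = L₀/γ = 196/1.1457 = 171.1 m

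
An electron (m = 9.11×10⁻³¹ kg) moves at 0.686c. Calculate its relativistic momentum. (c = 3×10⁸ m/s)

γ = 1/√(1 - 0.686²) = 1.3744
v = 0.686 × 3×10⁸ = 2.058×10⁸ m/s
p = γmv = 1.3744 × 9.11×10⁻³¹ × 2.058×10⁸ = 2.577×10⁻²² kg·m/s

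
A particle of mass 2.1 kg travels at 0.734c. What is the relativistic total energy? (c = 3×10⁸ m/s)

γ = 1/√(1 - 0.734²) = 1.4724
mc² = 2.1 × (3×10⁸)² = 1.890×10¹⁷ J
E = γmc² = 1.4724 × 1.890×10¹⁷ = 2.783×10¹⁷ J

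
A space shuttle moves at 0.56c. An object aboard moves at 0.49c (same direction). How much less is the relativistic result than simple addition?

Classical: u' + v = 0.49 + 0.56 = 1.05c
Relativistic: u = (0.49 + 0.56)/(1 + 0.2744) = 1.05/1.2744 = 0.8239c
Difference: 1.05 - 0.8239 = 0.2261c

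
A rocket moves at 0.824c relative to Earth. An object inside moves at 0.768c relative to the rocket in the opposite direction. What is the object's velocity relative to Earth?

Object's velocity in rocket frame is u' = -0.768c
u = (u' + v)/(1 + u'v/c²) = (v - 0.768)/(1 - 0.768·v/c²)
Numerator: 0.824 - 0.768 = 0.056
Denominator: 1 - 0.632832 = 0.367168
u = 0.056/0.367168 = 0.1525c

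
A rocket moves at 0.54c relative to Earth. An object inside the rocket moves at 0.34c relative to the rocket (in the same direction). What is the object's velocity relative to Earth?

u = (u' + v)/(1 + u'v/c²)
Numerator: 0.34 + 0.54 = 0.88
Denominator: 1 + 0.1836 = 1.1836
u = 0.88/1.1836 = 0.7435c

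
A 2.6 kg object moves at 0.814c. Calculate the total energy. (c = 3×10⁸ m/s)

γ = 1/√(1 - 0.814²) = 1.72157
mc² = 2.6 × (3×10⁸)² = 2.340×10¹⁷ J
E = γmc² = 1.72157 × 2.340×10¹⁷ = 4.028×10¹⁷ J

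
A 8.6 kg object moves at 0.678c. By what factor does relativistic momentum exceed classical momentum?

p_rel = γmv, p_class = mv
Ratio = γ = 1/√(1 - 0.678²) = 1.360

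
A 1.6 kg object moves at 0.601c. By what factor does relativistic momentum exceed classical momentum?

p_rel = γmv, p_class = mv
Ratio = γ = 1/√(1 - 0.601²) = 1.251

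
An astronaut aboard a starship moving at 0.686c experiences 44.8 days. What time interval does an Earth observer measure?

Proper time Δt₀ = 44.8 days
γ = 1/√(1 - 0.686²) = 1.3744
Δt = γΔt₀ = 1.3744 × 44.8 = 61.57 days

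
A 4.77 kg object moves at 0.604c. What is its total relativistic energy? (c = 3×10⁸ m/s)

γ = 1/√(1 - 0.604²) = 1.25473
mc² = 4.77 × (3×10⁸)² = 4.293×10¹⁷ J
E = γmc² = 1.25473 × 4.293×10¹⁷ = 5.387×10¹⁷ J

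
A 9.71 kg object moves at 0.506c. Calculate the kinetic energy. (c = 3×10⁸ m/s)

γ = 1/√(1 - 0.506²) = 1.1594
γ - 1 = 0.1594
KE = (γ-1)mc² = 0.1594 × 9.71 × (3×10⁸)² = 1.393×10¹⁷ J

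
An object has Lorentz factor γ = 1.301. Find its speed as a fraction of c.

From γ = 1/√(1 - v²/c²):
1/γ² = 1/1.301² = 0.5908
v²/c² = 1 - 0.5908 = 0.4092
v/c = √(0.4092) = 0.6397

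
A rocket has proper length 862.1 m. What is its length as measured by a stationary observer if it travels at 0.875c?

Proper length L₀ = 862.1 m
γ = 1/√(1 - 0.875²) = 2.0656
L = L₀/γ = 862.1/2.0656 = 417.4 m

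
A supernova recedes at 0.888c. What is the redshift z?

β = 0.888
(1+β)/(1-β) = 1.888/0.112 = 16.86
√(16.86) = 4.106
z = 4.106 - 1 = 3.106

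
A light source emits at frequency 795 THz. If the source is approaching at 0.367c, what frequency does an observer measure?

β = v/c = 0.367
(1+β)/(1-β) = 1.367/0.633 = 2.15956
Doppler factor = √(2.15956) = 1.4695
f_obs = 795 × 1.4695 = 1168 THz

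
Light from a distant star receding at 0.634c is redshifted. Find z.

β = 0.634
(1+β)/(1-β) = 1.634/0.366 = 4.464
√(4.464) = 2.113
z = 2.113 - 1 = 1.113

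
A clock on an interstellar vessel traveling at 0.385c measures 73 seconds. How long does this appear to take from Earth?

Proper time Δt₀ = 73 seconds
γ = 1/√(1 - 0.385²) = 1.0835
Δt = γΔt₀ = 1.0835 × 73 = 79.10 seconds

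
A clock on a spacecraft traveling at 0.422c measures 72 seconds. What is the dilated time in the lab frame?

Proper time Δt₀ = 72 seconds
γ = 1/√(1 - 0.422²) = 1.103
Δt = γΔt₀ = 1.103 × 72 = 79.42 seconds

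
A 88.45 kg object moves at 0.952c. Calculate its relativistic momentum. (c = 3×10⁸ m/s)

γ = 1/√(1 - 0.952²) = 3.267
v = 0.952 × 3×10⁸ = 2.856×10⁸ m/s
p = γmv = 3.267 × 88.45 × 2.856×10⁸ = 8.253×10¹⁰ kg·m/s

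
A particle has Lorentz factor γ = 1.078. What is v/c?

From γ = 1/√(1 - v²/c²):
1/γ² = 1/1.078² = 0.8605
v²/c² = 1 - 0.8605 = 0.1395
v/c = √(0.1395) = 0.3735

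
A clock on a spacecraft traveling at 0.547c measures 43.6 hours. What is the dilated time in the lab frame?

Proper time Δt₀ = 43.6 hours
γ = 1/√(1 - 0.547²) = 1.1946
Δt = γΔt₀ = 1.1946 × 43.6 = 52.08 hours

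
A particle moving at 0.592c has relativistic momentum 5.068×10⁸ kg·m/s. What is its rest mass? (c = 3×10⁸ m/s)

γ = 1/√(1 - 0.592²) = 1.2408
v = 0.592 × 3×10⁸ = 1.776×10⁸ m/s
m = p/(γv) = 5.068×10⁸/(1.2408 × 1.776×10⁸) = 2.300 kg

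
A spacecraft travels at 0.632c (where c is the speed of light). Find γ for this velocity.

v/c = 0.632, so (v/c)² = 0.399424
1 - (v/c)² = 0.600576
γ = 1/√(0.600576) = 1.290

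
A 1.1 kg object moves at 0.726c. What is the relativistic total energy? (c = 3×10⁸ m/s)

γ = 1/√(1 - 0.726²) = 1.4541
mc² = 1.1 × (3×10⁸)² = 9.900×10¹⁶ J
E = γmc² = 1.4541 × 9.900×10¹⁶ = 1.440×10¹⁷ J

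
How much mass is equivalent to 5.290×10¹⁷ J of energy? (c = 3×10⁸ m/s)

From E = mc², we get m = E/c²
c² = (3×10⁸)² = 9×10¹⁶ m²/s²
m = 5.290×10¹⁷ / 9×10¹⁶ = 5.878 kg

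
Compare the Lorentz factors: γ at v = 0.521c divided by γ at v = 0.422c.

γ₁ = 1/√(1 - 0.521²) = 1.1716
γ₂ = 1/√(1 - 0.422²) = 1.1030
γ₁/γ₂ = 1.1716/1.1030 = 1.062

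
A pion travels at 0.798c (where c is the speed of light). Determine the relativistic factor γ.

v/c = 0.798, so (v/c)² = 0.636804
1 - (v/c)² = 0.363196
γ = 1/√(0.363196) = 1.659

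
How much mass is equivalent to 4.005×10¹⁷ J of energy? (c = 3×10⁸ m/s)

From E = mc², we get m = E/c²
c² = (3×10⁸)² = 9×10¹⁶ m²/s²
m = 4.005×10¹⁷ / 9×10¹⁶ = 4.450 kg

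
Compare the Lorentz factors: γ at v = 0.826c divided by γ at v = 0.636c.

γ₁ = 1/√(1 - 0.826²) = 1.774
γ₂ = 1/√(1 - 0.636²) = 1.296
γ₁/γ₂ = 1.774/1.296 = 1.369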